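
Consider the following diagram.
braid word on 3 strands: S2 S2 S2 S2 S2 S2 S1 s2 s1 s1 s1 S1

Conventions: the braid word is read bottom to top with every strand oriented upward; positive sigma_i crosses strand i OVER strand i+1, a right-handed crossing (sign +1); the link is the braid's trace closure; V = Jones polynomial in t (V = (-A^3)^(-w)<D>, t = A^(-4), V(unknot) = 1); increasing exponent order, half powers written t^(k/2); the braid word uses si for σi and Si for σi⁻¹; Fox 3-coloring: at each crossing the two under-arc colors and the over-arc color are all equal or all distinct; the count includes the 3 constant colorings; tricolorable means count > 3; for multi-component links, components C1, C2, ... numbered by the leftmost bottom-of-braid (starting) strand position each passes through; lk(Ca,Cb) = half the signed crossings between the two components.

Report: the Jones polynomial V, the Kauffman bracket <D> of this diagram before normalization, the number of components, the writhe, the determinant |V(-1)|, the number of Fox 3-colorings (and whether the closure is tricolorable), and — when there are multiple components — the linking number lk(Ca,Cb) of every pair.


V(t) = t^-8 - 2t^-7 + 2t^-6 - 3t^-5 + 3t^-4 - 2t^-3 + 2t^-2 - t^-1 + 1
bracket: A^-12 - A^-8 + 2A^-4 - 2 + 3A^4 - 3A^8 + 2A^12 - 2A^16 + A^20, w = -4
1 component, writhe -4, over 12 crossings
det 17, colorings 3 of 3^12 — not tricolorable
observation: |V(-1)| = 17: so not tricolorable, since 3 does not divide 17


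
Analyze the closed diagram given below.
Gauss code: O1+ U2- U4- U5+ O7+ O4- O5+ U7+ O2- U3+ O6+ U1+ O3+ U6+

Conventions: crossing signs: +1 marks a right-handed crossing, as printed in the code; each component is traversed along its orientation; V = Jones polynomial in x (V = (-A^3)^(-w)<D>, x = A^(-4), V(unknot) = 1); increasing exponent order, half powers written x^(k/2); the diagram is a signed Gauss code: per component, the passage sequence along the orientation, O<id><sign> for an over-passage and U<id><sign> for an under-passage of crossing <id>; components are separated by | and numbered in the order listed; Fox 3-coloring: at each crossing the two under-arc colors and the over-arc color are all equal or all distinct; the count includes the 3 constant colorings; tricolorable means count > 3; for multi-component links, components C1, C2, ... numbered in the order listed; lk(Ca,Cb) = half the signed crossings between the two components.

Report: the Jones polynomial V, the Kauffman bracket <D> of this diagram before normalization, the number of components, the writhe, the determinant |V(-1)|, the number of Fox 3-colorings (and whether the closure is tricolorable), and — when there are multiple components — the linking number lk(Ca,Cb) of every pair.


Jones polynomial: V(x) = x + x^3 - x^4
<D> = A^-7 - A^-3 - A^5; writhe +3
components 1, writhe +3 (7 crossings)
3-colorings: 9 of 3^7, det 3 — tricolorable
note: |V(-1)| = 3: so tricolorable, since 3 divides 3


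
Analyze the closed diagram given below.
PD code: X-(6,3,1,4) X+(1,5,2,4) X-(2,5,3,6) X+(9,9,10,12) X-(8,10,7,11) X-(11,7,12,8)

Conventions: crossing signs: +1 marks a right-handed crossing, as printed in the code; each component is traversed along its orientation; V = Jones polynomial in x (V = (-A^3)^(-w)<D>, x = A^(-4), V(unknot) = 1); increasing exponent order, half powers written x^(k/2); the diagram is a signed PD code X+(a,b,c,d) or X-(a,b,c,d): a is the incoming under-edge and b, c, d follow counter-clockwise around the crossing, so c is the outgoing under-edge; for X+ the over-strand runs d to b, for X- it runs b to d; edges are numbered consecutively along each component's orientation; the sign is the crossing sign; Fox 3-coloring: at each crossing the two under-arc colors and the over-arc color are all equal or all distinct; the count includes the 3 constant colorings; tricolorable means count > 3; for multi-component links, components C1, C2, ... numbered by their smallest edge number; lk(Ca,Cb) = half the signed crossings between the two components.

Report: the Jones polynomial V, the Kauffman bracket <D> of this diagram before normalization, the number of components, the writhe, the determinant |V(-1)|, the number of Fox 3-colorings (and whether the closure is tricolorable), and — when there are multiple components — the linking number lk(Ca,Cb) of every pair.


V = x^-3 + x^-2 + x^-1 + 1
<D> = A^-6 + A^-2 + A^2 + A^6 (w = -2)
3 components over 6 crossings, w = -2
lk(C1,C2): 0
lk(C1,C3) = 0
linking number lk(C2,C3) = -1
9 Fox colorings among 3^6, |V(-1)| = 0: tricolorable
why: w = -2 shifts under R1 moves; the (-A^3)^(2) factor cancels that in V


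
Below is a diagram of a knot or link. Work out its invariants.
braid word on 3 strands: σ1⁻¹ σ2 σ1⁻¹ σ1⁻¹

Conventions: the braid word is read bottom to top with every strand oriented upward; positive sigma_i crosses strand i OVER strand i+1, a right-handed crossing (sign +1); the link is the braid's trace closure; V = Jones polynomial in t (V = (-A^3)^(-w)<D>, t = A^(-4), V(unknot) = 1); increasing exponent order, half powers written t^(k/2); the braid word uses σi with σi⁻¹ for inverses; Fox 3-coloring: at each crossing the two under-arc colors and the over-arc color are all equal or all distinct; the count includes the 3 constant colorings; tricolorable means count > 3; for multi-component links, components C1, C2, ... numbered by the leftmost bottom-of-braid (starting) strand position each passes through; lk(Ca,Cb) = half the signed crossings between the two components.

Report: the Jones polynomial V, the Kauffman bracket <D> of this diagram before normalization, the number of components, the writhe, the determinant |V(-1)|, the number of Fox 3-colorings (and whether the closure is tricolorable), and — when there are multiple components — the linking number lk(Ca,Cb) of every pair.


V(t) = -t^-4 + t^-3 + t^-1
bracket: A^-2 + A^6 - A^10, w = -2
1 component, writhe -2, over 4 crossings
det 3, colorings 9 of 3^4 — tricolorable
observation: det 3 = |V(-1)|; divisible by 3, so tricolorable


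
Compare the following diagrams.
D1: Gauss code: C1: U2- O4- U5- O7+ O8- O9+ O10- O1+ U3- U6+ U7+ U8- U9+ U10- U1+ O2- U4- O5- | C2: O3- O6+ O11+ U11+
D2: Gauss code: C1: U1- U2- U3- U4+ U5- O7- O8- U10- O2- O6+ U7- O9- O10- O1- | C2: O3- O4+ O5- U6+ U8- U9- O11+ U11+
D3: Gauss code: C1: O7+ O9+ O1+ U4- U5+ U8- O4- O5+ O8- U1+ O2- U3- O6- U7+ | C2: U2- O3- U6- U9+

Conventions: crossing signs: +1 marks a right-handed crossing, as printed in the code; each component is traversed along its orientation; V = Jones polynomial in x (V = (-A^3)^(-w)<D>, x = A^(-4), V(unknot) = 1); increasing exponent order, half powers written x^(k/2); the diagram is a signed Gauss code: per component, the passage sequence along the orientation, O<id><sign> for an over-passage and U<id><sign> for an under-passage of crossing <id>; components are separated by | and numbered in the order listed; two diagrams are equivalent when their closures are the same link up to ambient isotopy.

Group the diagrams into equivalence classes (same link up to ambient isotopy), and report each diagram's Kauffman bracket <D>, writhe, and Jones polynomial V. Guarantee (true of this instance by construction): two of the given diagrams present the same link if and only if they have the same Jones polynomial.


grouping into links: {D1} | {D2} | {D3}
V(D1) = x^(-9/2) - x^(-5/2) - x^(-3/2) - x^(-1/2)  (w -1, c 11, <D> = A^-1 + A^3 + A^7 - A^15)
V(D2) = x^(-13/2) - x^(-11/2) + x^(-9/2) - 2x^(-7/2) - x^(-3/2)  (w -5, c 11, <D> = A^-9 + 2A^-1 - A^3 + A^7 - A^11)
V(D3) = -x^(-5/2) - x^(-1/2)  [9 crossings, <D> = A^-1 + A^7, w = -1]
why: 3 classes among 3 diagrams; unequal V(x) rules out equality


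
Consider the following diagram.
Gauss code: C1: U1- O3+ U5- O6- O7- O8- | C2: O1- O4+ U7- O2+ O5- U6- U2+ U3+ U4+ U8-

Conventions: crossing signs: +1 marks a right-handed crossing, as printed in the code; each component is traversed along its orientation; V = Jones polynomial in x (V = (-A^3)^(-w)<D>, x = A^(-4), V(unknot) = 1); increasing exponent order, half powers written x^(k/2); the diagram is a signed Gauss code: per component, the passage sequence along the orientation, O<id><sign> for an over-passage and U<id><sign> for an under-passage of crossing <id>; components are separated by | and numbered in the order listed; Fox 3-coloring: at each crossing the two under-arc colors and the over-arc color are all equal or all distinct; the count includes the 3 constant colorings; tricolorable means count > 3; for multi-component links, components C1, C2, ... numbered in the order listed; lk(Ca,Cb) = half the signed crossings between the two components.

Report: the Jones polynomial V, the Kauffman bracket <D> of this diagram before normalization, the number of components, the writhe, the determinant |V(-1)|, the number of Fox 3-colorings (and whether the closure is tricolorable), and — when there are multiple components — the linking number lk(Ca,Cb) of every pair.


Jones polynomial: V(x) = -x^(-9/2) - x^(-5/2) + x^(-3/2) - x^(-1/2)
<D> = -A^-4 + 1 - A^4 - A^12; writhe -2
components 2, writhe -2 (8 crossings)
linking number lk(C1,C2) = -2
3-colorings: 3 of 3^8, det 4 — not tricolorable
note: w = -2 (over 8 crossings) is diagram-only; (-A^3)^(2) removes it from V


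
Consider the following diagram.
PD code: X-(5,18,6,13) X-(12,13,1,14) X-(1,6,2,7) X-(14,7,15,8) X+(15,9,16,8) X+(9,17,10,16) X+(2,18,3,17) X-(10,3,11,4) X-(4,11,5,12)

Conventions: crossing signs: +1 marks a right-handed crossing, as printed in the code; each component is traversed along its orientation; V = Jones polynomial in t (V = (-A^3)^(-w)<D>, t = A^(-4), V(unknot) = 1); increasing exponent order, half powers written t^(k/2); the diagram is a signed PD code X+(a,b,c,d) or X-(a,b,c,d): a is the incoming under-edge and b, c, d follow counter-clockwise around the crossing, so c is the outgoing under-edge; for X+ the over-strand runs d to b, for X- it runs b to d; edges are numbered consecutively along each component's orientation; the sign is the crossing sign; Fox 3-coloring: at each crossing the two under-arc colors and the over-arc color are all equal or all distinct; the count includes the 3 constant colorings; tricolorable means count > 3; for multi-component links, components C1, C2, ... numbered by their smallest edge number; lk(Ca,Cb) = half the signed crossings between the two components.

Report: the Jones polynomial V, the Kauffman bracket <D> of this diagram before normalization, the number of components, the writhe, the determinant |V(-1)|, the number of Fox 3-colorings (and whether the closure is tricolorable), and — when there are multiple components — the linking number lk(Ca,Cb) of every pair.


V = t^(-9/2) - t^(-5/2) - t^(-3/2) - t^(-1/2)
<D> = A^-7 + A^-3 + A - A^9 (w = -3)
2 components over 9 crossings, w = -3
lk(C1,C2): 0
27 Fox colorings among 3^9, |V(-1)| = 0: tricolorable
why: the span of V is 4, within the link bound 9 + 2 - 1


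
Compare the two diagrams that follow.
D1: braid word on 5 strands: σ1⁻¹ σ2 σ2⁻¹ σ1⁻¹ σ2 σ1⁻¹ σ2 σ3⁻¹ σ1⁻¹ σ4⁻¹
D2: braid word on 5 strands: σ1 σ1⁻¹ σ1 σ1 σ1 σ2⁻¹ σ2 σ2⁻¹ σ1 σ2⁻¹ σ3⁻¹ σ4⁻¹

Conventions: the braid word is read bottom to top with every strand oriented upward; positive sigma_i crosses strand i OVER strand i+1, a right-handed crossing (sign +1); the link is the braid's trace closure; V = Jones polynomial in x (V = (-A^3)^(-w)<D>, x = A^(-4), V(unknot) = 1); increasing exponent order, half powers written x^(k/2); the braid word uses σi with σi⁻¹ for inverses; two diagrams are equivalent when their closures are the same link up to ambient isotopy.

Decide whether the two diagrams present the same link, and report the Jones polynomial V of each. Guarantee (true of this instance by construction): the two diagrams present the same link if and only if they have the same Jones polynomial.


same link: no
V(D1) = x^-5 - 2x^-4 + 2x^-3 - 2x^-2 + 2x^-1 - 1 + x  [10 crossings, <D> = A^-16 - A^-12 + 2A^-8 - 2A^-4 + 2 - 2A^4 + A^8, w = -4]
D2 (bracket A^-20 - 2A^-16 + 2A^-12 - 2A^-8 + 2A^-4 - 1 + A^4; 12 crossings at w = 0): V = x^-1 - 1 + 2x - 2x^2 + 2x^3 - 2x^4 + x^5
note: 2 classes among 2 diagrams; unequal V(x) rules out equality


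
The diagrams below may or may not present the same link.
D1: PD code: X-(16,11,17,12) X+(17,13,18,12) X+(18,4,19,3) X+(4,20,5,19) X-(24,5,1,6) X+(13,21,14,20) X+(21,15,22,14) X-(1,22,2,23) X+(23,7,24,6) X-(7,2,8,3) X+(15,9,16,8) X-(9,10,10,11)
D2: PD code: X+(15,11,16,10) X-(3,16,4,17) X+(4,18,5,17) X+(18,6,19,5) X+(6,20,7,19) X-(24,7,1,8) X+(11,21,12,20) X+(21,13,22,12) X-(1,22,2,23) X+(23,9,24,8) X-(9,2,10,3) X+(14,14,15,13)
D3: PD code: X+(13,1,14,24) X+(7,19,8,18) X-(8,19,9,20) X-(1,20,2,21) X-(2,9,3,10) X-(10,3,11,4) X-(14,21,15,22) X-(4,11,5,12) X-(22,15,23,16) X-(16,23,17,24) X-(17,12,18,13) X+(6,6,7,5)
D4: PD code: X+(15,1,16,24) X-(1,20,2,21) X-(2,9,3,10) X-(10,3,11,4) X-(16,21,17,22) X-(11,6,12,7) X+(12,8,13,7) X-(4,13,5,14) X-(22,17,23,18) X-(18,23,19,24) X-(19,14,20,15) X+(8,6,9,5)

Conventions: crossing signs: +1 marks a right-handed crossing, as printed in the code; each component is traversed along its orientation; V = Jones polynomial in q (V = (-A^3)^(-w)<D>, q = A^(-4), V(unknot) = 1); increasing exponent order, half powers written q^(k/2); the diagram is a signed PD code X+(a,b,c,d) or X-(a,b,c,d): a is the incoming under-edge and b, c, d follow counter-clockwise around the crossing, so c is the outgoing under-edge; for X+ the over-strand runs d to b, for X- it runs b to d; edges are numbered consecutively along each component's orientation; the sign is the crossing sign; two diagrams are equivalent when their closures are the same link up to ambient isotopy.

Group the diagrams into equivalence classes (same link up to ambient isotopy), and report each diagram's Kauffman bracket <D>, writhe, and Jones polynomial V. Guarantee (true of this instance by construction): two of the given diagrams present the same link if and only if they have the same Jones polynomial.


equivalence classes: {D1, D2} | {D3, D4}
D1 (bracket -A^-18 + A^-14 - A^-10 + 2A^-6 - A^-2 + A^2; 12 crossings at w = +2): V = q - q^2 + 2q^3 - q^4 + q^5 - q^6
V(D2) = q - q^2 + 2q^3 - q^4 + q^5 - q^6  [12 crossings, <D> = -A^-12 + A^-8 - A^-4 + 2 - A^4 + A^8, w = +4]
V(D3) = q^-10 - 2q^-9 + 2q^-8 - 4q^-7 + 4q^-6 - 3q^-5 + 3q^-4 - q^-3 + q^-2  (w -6, c 12, <D> = A^-10 - A^-6 + 3A^-2 - 3A^2 + 4A^6 - 4A^10 + 2A^14 - 2A^18 + A^22)
V(D4) = q^-10 - 2q^-9 + 2q^-8 - 4q^-7 + 4q^-6 - 3q^-5 + 3q^-4 - q^-3 + q^-2  [12 crossings, <D> = A^-10 - A^-6 + 3A^-2 - 3A^2 + 4A^6 - 4A^10 + 2A^14 - 2A^18 + A^22, w = -6]
key observation: 2 classes among 4 diagrams; unequal V(q) rules out equality


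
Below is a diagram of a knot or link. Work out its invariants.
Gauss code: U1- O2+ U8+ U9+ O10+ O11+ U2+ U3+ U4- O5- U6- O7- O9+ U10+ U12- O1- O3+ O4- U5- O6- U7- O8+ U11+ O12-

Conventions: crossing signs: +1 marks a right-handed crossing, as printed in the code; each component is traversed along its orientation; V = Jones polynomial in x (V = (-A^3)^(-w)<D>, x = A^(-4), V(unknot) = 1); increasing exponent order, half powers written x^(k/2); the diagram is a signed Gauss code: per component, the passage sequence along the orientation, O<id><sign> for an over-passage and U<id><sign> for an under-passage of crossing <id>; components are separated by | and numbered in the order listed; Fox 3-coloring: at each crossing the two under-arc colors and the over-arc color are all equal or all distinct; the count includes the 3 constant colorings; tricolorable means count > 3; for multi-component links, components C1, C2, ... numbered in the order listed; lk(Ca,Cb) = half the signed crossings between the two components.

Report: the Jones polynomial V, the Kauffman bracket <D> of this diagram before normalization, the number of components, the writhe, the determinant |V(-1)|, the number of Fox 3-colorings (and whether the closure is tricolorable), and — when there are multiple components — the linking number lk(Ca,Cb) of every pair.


Jones polynomial: V(x) = -x^-4 + x^-3 - x^-2 + 2x^-1 - 1 + 2x - x^2 + x^3 - x^4
<D> = -A^-16 + A^-12 - A^-8 + 2A^-4 - 1 + 2A^4 - A^8 + A^12 - A^16; writhe 0
components 1, writhe 0 (12 crossings)
3-colorings: 3 of 3^12, det 11 — not tricolorable
note: V is palindromic (span 8, det 11): x -> 1/x fixes it; necessary, not sufficient, for amphichirality


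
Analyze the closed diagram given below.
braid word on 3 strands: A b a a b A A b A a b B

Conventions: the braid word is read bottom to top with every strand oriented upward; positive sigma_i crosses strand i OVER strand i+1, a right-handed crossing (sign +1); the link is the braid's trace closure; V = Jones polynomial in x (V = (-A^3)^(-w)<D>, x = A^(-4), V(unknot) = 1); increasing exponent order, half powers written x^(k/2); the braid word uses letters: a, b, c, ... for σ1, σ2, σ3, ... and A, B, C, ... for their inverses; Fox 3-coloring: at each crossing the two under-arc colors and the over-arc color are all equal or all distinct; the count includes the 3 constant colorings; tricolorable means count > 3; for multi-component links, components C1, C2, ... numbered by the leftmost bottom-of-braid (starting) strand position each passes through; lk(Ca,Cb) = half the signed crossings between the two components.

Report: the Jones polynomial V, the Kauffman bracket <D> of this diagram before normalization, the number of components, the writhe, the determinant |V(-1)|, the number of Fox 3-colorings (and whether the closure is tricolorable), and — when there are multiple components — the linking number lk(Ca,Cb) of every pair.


Jones polynomial: V(x) = -x^-1 + 2 - x + 2x^2 - x^3 + x^4 - x^5
<D> = -A^-14 + A^-10 - A^-6 + 2A^-2 - A^2 + 2A^6 - A^10; writhe +2
components 1, writhe +2 (12 crossings)
3-colorings: 9 of 3^12, det 9 — tricolorable
note: the span of V is 6, forcing >= 6 crossings in any diagram


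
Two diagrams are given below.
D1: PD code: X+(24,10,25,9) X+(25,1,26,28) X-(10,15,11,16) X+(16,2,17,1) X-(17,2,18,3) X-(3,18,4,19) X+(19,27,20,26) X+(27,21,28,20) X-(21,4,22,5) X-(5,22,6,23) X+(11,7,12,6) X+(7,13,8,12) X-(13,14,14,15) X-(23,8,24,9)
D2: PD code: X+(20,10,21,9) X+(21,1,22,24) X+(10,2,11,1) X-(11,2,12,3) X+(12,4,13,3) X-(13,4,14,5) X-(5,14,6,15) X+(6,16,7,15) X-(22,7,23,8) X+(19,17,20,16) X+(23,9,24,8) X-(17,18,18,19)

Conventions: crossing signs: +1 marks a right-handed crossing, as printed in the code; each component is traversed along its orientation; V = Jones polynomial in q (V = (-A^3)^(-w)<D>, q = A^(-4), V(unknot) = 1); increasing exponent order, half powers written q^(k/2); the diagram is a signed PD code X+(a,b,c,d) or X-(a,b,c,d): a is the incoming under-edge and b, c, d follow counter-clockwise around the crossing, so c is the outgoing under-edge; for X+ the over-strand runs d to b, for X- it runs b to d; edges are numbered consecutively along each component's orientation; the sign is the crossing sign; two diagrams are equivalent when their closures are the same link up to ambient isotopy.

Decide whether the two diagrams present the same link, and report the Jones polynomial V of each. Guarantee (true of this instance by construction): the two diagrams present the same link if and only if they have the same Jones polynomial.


equivalent: no
D1 (bracket -A^-12 + 2A^-8 - 2A^-4 + 3 - 2A^4 + 2A^8 - A^12; 14 crossings at w = 0): V = -q^-3 + 2q^-2 - 2q^-1 + 3 - 2q + 2q^2 - q^3
V(D2) = 1  (w +2, c 12, <D> = A^6)
key observation: V(q) takes 2 values over 2 diagrams, fixing the grouping


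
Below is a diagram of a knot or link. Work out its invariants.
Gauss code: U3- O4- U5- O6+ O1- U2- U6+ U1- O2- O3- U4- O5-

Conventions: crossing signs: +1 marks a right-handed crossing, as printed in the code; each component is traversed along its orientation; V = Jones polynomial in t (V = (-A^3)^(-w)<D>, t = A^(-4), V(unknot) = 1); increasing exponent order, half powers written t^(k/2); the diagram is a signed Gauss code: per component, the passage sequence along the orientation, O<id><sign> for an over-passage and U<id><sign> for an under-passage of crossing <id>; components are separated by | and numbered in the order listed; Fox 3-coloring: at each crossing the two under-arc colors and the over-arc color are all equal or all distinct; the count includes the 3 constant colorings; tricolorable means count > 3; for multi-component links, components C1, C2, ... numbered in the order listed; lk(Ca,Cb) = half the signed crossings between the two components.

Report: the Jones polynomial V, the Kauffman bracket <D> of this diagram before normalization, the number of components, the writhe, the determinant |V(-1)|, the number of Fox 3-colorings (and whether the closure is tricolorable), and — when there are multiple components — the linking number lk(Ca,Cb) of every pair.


V(t) = -t^-4 + t^-3 + t^-1
bracket: A^-8 + 1 - A^4, w = -4
1 component, writhe -4, over 6 crossings
det 3, colorings 9 of 3^6 — tricolorable
observation: V spans 3 powers of t: at least 3 crossings in any diagram


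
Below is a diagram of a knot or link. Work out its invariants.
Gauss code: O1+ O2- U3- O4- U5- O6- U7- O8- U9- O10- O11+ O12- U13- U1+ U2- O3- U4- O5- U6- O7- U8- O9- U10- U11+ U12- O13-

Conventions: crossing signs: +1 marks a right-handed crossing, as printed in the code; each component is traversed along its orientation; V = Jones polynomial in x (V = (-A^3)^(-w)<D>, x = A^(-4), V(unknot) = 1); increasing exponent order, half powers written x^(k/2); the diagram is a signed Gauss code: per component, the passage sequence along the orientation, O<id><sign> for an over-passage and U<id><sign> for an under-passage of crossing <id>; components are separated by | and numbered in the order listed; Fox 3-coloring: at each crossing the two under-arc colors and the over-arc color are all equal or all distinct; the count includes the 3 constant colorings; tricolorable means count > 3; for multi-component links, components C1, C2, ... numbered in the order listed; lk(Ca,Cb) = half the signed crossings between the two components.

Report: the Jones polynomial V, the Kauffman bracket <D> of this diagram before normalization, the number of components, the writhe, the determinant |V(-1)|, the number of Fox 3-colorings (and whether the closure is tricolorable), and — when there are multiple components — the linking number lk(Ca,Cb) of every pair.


Jones polynomial: V(x) = -x^-13 + x^-12 - x^-11 + x^-10 - x^-9 + x^-8 - x^-7 + x^-6 + x^-4
<D> = -A^-11 - A^-3 + A - A^5 + A^9 - A^13 + A^17 - A^21 + A^25; writhe -9
components 1, writhe -9 (13 crossings)
3-colorings: 9 of 3^13, det 9 — tricolorable
note: V spans 9 powers of x: at least 9 crossings in any diagram


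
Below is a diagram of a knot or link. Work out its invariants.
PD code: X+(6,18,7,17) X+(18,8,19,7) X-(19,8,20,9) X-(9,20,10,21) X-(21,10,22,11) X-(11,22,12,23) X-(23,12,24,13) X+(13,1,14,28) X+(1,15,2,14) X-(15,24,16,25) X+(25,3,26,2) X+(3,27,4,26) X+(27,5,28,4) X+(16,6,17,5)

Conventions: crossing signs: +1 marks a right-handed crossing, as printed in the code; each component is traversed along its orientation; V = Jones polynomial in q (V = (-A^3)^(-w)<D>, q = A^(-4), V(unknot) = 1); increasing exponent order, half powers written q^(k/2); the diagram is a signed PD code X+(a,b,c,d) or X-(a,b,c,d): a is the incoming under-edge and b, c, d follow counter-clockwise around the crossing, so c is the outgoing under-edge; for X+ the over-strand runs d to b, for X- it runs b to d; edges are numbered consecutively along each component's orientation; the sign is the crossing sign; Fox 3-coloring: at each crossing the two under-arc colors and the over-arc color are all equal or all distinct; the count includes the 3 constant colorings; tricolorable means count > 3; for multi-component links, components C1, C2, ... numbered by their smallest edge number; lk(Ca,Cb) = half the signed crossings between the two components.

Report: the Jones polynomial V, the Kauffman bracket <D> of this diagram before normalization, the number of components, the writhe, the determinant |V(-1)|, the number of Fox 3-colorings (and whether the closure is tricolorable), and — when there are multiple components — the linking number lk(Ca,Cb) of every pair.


V = -q^-2 + 2q^-1 - 3 + 5q - 4q^2 + 5q^3 - 4q^4 + 2q^5 - q^6
<D> = -A^-18 + 2A^-14 - 4A^-10 + 5A^-6 - 4A^-2 + 5A^2 - 3A^6 + 2A^10 - A^14 (w = +2)
1 component over 14 crossings, w = +2
9 Fox colorings among 3^14, |V(-1)| = 27: tricolorable
why: the span of V is 8, forcing >= 8 crossings in any diagram


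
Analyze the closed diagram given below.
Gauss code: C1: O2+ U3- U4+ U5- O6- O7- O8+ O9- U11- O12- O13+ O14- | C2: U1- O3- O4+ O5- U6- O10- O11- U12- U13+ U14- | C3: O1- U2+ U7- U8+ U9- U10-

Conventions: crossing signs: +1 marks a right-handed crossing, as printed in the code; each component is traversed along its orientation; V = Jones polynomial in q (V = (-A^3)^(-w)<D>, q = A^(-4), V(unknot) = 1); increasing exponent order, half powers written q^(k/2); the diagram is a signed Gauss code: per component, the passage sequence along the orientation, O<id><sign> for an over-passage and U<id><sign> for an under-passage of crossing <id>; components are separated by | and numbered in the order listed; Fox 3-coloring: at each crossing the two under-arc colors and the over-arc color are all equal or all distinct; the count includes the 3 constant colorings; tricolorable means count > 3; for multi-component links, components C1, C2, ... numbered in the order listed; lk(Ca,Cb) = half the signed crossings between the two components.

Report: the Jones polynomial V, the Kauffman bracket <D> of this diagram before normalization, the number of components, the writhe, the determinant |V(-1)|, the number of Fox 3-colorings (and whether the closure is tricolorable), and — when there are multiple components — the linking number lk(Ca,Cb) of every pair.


V = q^-8 - q^-7 + 2q^-6 - q^-5 + 2q^-4 + q^-2
<D> = A^-10 + 2A^-2 - A^2 + 2A^6 - A^10 + A^14 (w = -6)
3 components over 14 crossings, w = -6
lk(C1,C2): -2
lk(C1,C3) = 0
linking number lk(C2,C3) = -1
3 Fox colorings among 3^14, |V(-1)| = 8: not tricolorable
why: |V(-1)| = 8: so not tricolorable, since 3 does not divide 8


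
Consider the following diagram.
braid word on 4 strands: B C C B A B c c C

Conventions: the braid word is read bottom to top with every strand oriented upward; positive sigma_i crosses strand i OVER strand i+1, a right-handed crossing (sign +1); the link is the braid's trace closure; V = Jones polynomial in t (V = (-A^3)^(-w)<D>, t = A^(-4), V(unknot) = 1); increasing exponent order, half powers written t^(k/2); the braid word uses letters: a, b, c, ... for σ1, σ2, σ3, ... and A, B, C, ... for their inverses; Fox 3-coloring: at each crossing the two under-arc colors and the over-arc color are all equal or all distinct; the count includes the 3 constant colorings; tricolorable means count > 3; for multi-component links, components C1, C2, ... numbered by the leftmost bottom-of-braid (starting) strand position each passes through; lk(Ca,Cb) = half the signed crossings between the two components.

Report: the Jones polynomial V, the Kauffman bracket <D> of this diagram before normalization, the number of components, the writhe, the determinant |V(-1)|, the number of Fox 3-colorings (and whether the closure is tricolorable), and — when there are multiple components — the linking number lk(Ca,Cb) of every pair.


Jones polynomial: V(t) = -t^-6 + t^-5 - t^-4 + 2t^-3 - t^-2 + t^-1
<D> = -A^-11 + A^-7 - 2A^-3 + A - A^5 + A^9; writhe -5
components 1, writhe -5 (9 crossings)
3-colorings: 3 of 3^9, det 7 — not tricolorable
note: the word shrinks to σ2⁻¹ σ3⁻¹ σ3⁻¹ σ2⁻¹ σ1⁻¹ σ2⁻¹ σ3 after cancelling


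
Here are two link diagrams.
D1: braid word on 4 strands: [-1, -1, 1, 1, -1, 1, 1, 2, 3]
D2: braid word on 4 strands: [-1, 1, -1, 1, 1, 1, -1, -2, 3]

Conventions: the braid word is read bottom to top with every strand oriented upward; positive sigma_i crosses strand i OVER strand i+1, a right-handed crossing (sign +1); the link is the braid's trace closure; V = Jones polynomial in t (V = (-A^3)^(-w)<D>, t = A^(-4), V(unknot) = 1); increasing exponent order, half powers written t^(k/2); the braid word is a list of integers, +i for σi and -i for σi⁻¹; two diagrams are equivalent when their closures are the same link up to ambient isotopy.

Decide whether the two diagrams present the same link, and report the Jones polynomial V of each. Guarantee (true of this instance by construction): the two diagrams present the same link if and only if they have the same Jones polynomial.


equivalent: yes
D1 (bracket -A^9; 9 crossings at w = +3): V = 1
D2 (bracket -A^3; 9 crossings at w = +1): V = 1
key observation: one V(t) for all 2 diagrams — one class (guaranteed)


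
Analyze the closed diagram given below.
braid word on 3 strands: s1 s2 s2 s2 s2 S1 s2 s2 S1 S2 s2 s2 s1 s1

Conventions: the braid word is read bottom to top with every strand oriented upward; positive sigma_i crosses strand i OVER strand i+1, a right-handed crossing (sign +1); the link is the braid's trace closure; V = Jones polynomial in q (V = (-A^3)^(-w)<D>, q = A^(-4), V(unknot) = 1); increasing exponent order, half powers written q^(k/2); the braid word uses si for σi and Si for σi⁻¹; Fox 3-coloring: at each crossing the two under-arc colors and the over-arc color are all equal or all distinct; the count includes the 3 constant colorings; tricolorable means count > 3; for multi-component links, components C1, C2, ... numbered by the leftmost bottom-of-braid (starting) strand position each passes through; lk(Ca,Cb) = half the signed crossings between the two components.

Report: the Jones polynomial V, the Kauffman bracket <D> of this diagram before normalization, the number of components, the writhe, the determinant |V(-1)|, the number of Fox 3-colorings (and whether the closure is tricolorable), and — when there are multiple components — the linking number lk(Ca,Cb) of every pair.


Jones polynomial: V(q) = 2q^3 - 3q^4 + 7q^5 - 9q^6 + 11q^7 - 13q^8 + 11q^9 - 9q^10 + 6q^11 - 3q^12 + q^13
<D> = A^-28 - 3A^-24 + 6A^-20 - 9A^-16 + 11A^-12 - 13A^-8 + 11A^-4 - 9 + 7A^4 - 3A^8 + 2A^12; writhe +8
components 1, writhe +8 (14 crossings)
3-colorings: 9 of 3^14, det 75 — tricolorable
note: |V(-1)| = 75: so tricolorable, since 3 divides 75


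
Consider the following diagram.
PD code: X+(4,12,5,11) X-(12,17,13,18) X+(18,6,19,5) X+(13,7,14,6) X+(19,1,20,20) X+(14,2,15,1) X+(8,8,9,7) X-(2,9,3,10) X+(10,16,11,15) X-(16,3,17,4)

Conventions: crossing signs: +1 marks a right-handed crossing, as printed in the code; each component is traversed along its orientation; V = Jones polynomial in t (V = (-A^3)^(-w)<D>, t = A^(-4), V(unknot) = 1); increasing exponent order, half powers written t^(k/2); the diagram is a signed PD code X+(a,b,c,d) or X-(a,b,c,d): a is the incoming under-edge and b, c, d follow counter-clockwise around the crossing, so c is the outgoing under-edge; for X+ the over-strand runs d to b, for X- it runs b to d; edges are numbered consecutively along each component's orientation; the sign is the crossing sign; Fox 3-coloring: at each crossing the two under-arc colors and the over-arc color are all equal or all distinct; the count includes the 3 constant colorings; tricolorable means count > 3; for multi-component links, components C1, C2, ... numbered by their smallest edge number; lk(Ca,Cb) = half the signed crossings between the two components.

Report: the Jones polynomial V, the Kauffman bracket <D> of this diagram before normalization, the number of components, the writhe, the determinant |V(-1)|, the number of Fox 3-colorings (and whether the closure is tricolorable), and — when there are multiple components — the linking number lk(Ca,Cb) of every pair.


V = t + t^3 - t^4
<D> = -A^-4 + 1 + A^8 (w = +4)
1 component over 10 crossings, w = +4
9 Fox colorings among 3^10, |V(-1)| = 3: tricolorable
why: the span of V is 3, forcing >= 3 crossings in any diagram


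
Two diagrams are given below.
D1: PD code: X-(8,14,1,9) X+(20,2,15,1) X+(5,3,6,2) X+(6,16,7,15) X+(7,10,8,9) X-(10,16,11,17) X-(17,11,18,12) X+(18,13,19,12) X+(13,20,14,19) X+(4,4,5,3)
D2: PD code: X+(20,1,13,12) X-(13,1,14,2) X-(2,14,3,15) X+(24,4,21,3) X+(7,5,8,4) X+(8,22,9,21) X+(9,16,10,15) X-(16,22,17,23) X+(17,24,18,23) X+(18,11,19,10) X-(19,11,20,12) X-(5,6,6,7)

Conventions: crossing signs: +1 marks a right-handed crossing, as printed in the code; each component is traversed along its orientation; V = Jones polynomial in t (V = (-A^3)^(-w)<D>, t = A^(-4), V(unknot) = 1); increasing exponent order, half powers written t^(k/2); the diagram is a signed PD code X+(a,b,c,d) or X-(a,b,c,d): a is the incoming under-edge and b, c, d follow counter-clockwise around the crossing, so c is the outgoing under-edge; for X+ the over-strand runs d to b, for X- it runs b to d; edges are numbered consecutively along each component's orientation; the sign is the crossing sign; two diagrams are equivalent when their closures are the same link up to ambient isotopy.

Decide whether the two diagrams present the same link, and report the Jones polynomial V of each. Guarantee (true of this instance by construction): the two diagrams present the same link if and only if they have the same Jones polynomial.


equivalent: yes
D1 (bracket 1 + A^4 + A^8 + A^12; 10 crossings at w = +4): V = 1 + t + t^2 + t^3
V(D2) = 1 + t + t^2 + t^3  [12 crossings, <D> = A^-6 + A^-2 + A^2 + A^6, w = +2]
observation: Reidemeister moves carry D1 (10 crossings) to D2 (12)


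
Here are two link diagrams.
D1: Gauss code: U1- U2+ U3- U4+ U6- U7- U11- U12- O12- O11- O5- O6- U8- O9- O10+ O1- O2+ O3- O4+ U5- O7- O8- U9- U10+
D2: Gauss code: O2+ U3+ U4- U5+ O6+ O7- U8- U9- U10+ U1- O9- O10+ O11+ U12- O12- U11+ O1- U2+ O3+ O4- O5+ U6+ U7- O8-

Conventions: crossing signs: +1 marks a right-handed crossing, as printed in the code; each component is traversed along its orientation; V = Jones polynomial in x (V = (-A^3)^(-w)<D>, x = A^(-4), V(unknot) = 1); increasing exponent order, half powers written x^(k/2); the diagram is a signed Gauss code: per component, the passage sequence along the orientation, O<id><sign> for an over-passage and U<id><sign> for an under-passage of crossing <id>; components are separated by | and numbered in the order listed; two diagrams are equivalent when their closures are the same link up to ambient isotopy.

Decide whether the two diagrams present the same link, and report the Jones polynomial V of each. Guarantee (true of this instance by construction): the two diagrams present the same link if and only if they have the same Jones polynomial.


same link: no
V(D1) = -x^-4 + x^-3 + x^-1  [12 crossings, <D> = A^-14 + A^-6 - A^-2, w = -6]
V(D2) = 1  (w 0, c 12, <D> = 1)
note: 2 classes among 2 diagrams; unequal V(x) rules out equality


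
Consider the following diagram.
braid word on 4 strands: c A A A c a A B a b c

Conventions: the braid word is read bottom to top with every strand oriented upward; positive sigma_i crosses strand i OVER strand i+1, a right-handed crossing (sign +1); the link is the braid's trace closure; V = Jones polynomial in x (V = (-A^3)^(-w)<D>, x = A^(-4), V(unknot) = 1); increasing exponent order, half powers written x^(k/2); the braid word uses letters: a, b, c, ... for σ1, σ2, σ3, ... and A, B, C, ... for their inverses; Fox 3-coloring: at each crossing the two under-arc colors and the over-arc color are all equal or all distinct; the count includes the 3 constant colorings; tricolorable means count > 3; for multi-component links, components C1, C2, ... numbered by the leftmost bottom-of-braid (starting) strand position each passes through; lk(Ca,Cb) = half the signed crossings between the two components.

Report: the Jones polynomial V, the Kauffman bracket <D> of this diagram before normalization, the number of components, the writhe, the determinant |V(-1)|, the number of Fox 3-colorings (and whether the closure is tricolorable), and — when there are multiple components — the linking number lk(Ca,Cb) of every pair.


Jones polynomial: V(x) = -x^-3 + x^-2 - x^-1 + 3 - x + x^2 - x^3
<D> = A^-9 - A^-5 + A^-1 - 3A^3 + A^7 - A^11 + A^15; writhe +1
components 1, writhe +1 (11 crossings)
3-colorings: 27 of 3^11, det 9 — tricolorable
note: the span of V is 6, forcing >= 6 crossings in any diagram


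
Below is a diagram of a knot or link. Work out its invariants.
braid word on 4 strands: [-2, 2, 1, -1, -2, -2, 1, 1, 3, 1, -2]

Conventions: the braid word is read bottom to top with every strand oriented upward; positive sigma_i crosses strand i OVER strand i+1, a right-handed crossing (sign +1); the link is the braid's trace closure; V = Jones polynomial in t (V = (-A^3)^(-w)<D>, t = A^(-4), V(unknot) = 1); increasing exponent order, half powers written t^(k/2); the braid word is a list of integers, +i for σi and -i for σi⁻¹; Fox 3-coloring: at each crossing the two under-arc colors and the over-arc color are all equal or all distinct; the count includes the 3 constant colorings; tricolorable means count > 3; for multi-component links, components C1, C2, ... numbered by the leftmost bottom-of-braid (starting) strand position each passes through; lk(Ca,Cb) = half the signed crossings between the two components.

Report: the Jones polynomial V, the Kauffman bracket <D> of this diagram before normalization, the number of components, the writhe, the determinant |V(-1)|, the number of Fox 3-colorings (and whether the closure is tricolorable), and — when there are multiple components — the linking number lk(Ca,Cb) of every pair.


Jones polynomial: V(t) = -t^-3 + t^-2 - t^-1 + 3 - t + t^2 - t^3
<D> = A^-9 - A^-5 + A^-1 - 3A^3 + A^7 - A^11 + A^15; writhe +1
components 1, writhe +1 (11 crossings)
3-colorings: 27 of 3^11, det 9 — tricolorable
note: w = +1 shifts under R1 moves; the (-A^3)^(-1) factor cancels that in V


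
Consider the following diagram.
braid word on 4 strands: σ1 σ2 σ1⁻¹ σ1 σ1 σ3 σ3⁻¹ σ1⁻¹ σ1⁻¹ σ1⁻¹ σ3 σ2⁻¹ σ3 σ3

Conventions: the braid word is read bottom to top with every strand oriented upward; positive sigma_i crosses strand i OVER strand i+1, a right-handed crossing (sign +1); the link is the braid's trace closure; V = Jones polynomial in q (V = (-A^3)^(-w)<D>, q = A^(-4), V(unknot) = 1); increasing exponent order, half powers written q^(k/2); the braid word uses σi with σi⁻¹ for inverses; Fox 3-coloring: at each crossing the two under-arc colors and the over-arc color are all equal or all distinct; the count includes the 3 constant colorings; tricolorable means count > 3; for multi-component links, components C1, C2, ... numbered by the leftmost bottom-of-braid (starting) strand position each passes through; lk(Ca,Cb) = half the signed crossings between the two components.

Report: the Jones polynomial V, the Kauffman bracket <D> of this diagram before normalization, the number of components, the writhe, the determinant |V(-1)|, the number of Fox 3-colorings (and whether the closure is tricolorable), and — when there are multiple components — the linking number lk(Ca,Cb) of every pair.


V = -q^(-3/2) + q^(-1/2) - 2q^(1/2) + q^(3/2) - 2q^(5/2) + q^(7/2)
<D> = A^-8 - 2A^-4 + 1 - 2A^4 + A^8 - A^12 (w = +2)
2 components over 14 crossings, w = +2
lk(C1,C2): 0
3 Fox colorings among 3^14, |V(-1)| = 8: not tricolorable
why: w = +2 shifts under R1 moves; the (-A^3)^(-2) factor cancels that in V


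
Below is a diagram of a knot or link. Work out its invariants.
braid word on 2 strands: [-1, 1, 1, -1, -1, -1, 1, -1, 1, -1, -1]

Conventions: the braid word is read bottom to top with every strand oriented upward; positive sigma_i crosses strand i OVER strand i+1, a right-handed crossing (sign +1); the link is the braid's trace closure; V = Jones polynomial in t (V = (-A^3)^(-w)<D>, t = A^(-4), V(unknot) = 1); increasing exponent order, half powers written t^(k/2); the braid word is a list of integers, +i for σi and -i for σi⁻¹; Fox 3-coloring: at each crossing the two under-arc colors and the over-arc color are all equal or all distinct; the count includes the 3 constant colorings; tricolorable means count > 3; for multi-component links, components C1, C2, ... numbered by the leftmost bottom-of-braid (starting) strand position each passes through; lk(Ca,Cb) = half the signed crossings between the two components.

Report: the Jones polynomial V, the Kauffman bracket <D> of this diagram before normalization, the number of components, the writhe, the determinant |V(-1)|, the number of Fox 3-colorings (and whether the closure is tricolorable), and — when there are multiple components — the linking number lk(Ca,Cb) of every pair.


V = -t^-4 + t^-3 + t^-1
<D> = -A^-5 - A^3 + A^7 (w = -3)
1 component over 11 crossings, w = -3
9 Fox colorings among 3^11, |V(-1)| = 3: tricolorable
why: w = -3 shifts under R1 moves; the (-A^3)^(3) factor cancels that in V
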